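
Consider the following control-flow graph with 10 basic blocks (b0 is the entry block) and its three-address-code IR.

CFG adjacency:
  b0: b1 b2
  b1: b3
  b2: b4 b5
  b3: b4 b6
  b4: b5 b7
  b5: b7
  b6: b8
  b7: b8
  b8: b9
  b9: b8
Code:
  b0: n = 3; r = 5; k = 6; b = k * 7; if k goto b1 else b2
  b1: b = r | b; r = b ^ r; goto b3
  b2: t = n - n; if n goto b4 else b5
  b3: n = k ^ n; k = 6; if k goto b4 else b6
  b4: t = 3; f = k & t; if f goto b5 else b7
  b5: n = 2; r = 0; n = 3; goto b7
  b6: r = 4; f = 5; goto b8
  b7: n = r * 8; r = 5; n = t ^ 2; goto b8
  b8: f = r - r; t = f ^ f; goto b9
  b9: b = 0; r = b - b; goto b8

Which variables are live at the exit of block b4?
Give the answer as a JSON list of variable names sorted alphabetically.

Block summaries:
  b0 def {b,k,n,r} use ∅
  b1 def {b,r} use {b,r}
  b2 def {t} use {n}
  b3 def {k,n} use {k,n}
  b4 def {f,t} use {k}
  b5 def {n,r} use ∅
  b6 def {f,r} use ∅
  b7 def {n,r} use {r,t}
  b8 def {f,t} use {r}
  b9 def {b,r} use ∅

Live sets:
  b0: in=∅ out={b,k,n,r}
  b1: in={b,k,n,r} out={k,n,r}
  b2: in={k,n,r} out={k,r,t}
  b3: in={k,n,r} out={k,r}
  b4: in={k,r} out={r,t}
  b5: in={t} out={r,t}
  b6: in=∅ out={r}
  b7: in={r,t} out={r}
  b8: in={r} out=∅
  b9: in=∅ out={r}

live-out(b4) = ["r", "t"]

Answer: ["r", "t"]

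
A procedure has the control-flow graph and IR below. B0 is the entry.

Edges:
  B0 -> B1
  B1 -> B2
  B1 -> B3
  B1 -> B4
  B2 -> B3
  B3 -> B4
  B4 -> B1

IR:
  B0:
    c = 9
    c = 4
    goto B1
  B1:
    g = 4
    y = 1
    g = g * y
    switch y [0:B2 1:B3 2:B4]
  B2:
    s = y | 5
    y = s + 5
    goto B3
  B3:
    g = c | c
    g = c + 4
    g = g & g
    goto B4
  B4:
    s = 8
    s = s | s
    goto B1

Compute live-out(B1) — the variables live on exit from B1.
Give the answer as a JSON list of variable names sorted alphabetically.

Block summaries:
  B0: {c} / ∅
  B1: {g,y} / ∅
  B2: {s,y} / {y}
  B3: {g} / {c}
  B4: {s} / ∅

Backward fixpoint:
  B0: in=∅ out={c}
  B1: in={c} out={c,y}
  B2: in={c,y} out={c}
  B3: in={c} out={c}
  B4: in={c} out={c}

live-out(B1) = ["c", "y"]

Answer: ["c", "y"]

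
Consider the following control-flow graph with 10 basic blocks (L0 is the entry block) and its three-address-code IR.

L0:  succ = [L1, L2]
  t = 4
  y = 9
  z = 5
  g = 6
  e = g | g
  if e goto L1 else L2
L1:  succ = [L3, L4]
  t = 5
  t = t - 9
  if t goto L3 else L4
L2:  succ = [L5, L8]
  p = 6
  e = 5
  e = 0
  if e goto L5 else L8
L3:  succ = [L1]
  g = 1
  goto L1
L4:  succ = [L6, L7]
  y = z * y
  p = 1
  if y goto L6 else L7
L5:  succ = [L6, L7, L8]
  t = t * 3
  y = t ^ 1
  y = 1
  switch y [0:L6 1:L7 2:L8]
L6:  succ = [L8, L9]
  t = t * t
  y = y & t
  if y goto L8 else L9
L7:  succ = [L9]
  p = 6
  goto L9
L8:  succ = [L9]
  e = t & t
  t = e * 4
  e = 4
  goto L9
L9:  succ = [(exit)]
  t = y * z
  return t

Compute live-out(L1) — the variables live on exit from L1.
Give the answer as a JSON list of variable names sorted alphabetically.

Block summaries:
  L0 def {e,g,t,y,z} use ∅
  L1 def {t} use ∅
  L2 def {e,p} use ∅
  L3 def {g} use ∅
  L4 def {p,y} use {y,z}
  L5 def {t,y} use {t}
  L6 def {t,y} use {t,y}
  L7 def {p} use ∅
  L8 def {e,t} use {t}
  L9 def {t} use {y,z}

Liveness:
  L0: in=∅ out={t,y,z}
  L1: in={y,z} out={t,y,z}
  L2: in={t,y,z} out={t,y,z}
  L3: in={y,z} out={y,z}
  L4: in={t,y,z} out={t,y,z}
  L5: in={t,z} out={t,y,z}
  L6: in={t,y,z} out={t,y,z}
  L7: in={y,z} out={y,z}
  L8: in={t,y,z} out={y,z}
  L9: in={y,z} out=∅

live-out(L1) = ["t", "y", "z"]

Answer: ["t", "y", "z"]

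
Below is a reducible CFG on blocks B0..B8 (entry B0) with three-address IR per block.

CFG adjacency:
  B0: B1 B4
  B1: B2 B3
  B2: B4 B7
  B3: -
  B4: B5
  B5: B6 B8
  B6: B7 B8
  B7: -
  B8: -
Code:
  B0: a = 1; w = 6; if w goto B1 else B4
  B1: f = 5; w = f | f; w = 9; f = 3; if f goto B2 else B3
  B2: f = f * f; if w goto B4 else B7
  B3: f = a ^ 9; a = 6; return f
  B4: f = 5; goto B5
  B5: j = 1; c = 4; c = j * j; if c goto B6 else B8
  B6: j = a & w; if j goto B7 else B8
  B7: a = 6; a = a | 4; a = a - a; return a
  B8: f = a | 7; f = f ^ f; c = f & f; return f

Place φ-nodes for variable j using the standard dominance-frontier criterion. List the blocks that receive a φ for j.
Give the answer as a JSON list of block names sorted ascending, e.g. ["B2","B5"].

idom tree: B1←B0 B2←B1 B3←B1 B4←B0 B5←B4 B6←B5 B7←B0 B8←B5
Join-block Dom:
  B4: preds {B0,B2}: {B0} ∩ {B0,B1,B2} = {B0}; idom=B0
  B7: preds {B2,B6}: {B0,B1,B2} ∩ {B0,B4,B5,B6} = {B0}; idom=B0
  B8: preds {B5,B6}: {B0,B4,B5} ∩ {B0,B4,B5,B6} = {B0,B4,B5}; idom=B5

DF derivation:
  B4←B0: walk · to B0
  B4←B2: walk B2→B1 to B0
  B7←B2: walk B2→B1 to B0
  B7←B6: walk B6→B5→B4 to B0
  B8←B5: walk · to B5
  B8←B6: walk B6 to B5
  DF(B0)=∅
  DF(B1)={B4,B7}
  DF(B2)={B4,B7}
  DF(B3)=∅
  DF(B4)={B7}
  DF(B5)={B7}
  DF(B6)={B7,B8}
  DF(B7)=∅
  DF(B8)=∅

φ for j: defs {B5,B6}
  DF⁺ = {B7,B8}

Answer: ["B7", "B8"]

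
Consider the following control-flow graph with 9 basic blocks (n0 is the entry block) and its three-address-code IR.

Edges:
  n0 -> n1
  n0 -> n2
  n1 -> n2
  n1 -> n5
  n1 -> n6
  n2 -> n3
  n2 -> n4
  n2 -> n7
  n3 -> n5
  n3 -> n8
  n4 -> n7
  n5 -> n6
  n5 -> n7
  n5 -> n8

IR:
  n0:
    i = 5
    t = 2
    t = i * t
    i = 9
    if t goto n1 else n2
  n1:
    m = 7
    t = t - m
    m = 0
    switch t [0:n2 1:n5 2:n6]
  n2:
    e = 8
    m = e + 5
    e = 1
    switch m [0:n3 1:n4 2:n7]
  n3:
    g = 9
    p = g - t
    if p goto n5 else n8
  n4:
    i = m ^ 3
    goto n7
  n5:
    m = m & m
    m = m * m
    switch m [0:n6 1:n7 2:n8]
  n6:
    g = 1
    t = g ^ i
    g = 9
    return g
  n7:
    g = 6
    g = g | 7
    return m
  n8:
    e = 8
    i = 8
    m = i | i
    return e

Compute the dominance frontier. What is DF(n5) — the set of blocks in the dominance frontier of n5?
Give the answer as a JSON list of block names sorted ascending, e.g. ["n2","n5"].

idom tree: n1←n0 n2←n0 n3←n2 n4←n2 n5←n0 n6←n0 n7←n0 n8←n0
Dom at joins:
  n2: preds {n0,n1}: {n0} ∩ {n0,n1} = {n0}; idom=n0
  n5: preds {n1,n3}: {n0,n1} ∩ {n0,n2,n3} = {n0}; idom=n0
  n6: preds {n1,n5}: {n0,n1} ∩ {n0,n5} = {n0}; idom=n0
  n7: preds {n2,n4,n5}: {n0,n2} ∩ {n0,n2,n4} ∩ {n0,n5} = {n0}; idom=n0
  n8: preds {n3,n5}: {n0,n2,n3} ∩ {n0,n5} = {n0}; idom=n0

Frontier:
  n2←n0: walk · to n0
  n2←n1: walk n1 to n0
  n5←n1: walk n1 to n0
  n5←n3: walk n3→n2 to n0
  n6←n1: walk n1 to n0
  n6←n5: walk n5 to n0
  n7←n2: walk n2 to n0
  n7←n4: walk n4→n2 to n0
  n7←n5: walk n5 to n0
  n8←n3: walk n3→n2 to n0
  n8←n5: walk n5 to n0
  n0 → ∅
  n1 → {n2,n5,n6}
  n2 → {n5,n7,n8}
  n3 → {n5,n8}
  n4 → {n7}
  n5 → {n6,n7,n8}
  n6 → ∅
  n7 → ∅
  n8 → ∅

DF(n5) = ["n6", "n7", "n8"]

Answer: ["n6", "n7", "n8"]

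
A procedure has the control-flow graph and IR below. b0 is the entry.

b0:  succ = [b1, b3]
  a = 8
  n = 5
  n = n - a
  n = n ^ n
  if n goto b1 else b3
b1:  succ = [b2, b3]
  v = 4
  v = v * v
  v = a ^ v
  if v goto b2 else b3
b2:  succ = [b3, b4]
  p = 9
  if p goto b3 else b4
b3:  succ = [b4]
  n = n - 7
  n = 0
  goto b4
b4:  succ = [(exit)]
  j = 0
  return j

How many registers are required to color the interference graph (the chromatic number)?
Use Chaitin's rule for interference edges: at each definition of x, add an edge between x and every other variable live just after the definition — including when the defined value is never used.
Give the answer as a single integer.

Answer: 3

Working:
def/use:
  b0: def={a,n} ue=∅
  b1: def={v} ue={a}
  b2: def={p} ue=∅
  b3: def={n} ue={n}
  b4: def={j} ue=∅

Liveness:
  b0 li=∅ lo={a,n}
  b1 li={a,n} lo={n}
  b2 li={n} lo={n}
  b3 li={n} lo=∅
  b4 li=∅ lo=∅

Conflict graph:
  a — {n,v}
  j — ∅
  n — {a,p,v}
  p — {n}
  v — {a,n}

Registers:
  {a,n,v} pairwise interfere (3-clique) ⇒ χ ≥ 3
  3-colouring: r0={j,n}  r1={a,p}  r2={v}
  χ = 3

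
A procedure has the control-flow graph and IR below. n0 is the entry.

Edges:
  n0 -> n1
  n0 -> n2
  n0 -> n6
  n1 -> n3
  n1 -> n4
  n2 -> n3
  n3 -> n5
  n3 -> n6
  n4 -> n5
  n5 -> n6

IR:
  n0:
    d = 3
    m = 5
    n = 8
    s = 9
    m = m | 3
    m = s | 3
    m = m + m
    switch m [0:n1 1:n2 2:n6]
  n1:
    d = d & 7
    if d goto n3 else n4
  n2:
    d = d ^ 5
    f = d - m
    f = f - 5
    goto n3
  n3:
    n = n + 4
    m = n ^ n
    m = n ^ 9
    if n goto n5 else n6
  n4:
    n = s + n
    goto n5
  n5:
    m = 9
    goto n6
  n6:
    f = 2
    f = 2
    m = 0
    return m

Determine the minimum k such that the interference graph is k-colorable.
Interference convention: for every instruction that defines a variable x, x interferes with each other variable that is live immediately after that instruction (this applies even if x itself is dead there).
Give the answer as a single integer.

Answer: 4

Analysis:
Block summaries:
  n0 def {d,m,n,s} use ∅
  n1 def {d} use {d}
  n2 def {d,f} use {d,m}
  n3 def {m,n} use {n}
  n4 def {n} use {n,s}
  n5 def {m} use ∅
  n6 def {f,m} use ∅

Backward fixpoint:
  n0: in=∅ out={d,m,n,s}
  n1: in={d,n,s} out={n,s}
  n2: in={d,m,n} out={n}
  n3: in={n} out=∅
  n4: in={n,s} out=∅
  n5: in=∅ out=∅
  n6: in=∅ out=∅

Interference:
  d↔{m,n,s}
  f↔{n}
  m↔{d,n,s}
  n↔{d,f,m,s}
  s↔{d,m,n}

Chromatic number:
  clique {d,m,n,s} ⇒ need ≥ 4
  4-colouring: r0={n}  r1={d,f}  r2={m}  r3={s}
  χ = 4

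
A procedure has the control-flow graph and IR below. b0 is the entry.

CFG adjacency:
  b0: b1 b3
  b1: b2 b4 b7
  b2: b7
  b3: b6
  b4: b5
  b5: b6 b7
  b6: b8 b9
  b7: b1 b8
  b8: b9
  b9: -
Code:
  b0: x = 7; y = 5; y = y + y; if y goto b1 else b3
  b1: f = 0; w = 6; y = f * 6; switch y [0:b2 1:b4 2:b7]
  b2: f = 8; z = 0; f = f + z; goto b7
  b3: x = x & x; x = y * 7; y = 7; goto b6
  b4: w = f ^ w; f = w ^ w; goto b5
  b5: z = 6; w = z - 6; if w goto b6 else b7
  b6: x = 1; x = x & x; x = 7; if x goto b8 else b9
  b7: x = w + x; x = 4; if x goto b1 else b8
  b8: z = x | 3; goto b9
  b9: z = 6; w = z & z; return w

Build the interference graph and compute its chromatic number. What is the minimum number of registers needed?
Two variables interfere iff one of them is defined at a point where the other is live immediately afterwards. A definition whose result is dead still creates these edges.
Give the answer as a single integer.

def/use:
  b0 def {x,y} use ∅
  b1 def {f,w,y} use ∅
  b2 def {f,z} use ∅
  b3 def {x,y} use {x,y}
  b4 def {f,w} use {f,w}
  b5 def {w,z} use ∅
  b6 def {x} use ∅
  b7 def {x} use {w,x}
  b8 def {z} use {x}
  b9 def {w,z} use ∅

Backward fixpoint:
  b0: in=∅ out={x,y}
  b1: in={x} out={f,w,x}
  b2: in={w,x} out={w,x}
  b3: in={x,y} out=∅
  b4: in={f,w,x} out={x}
  b5: in={x} out={w,x}
  b6: in=∅ out={x}
  b7: in={w,x} out={x}
  b8: in={x} out=∅
  b9: in=∅ out=∅

Interference:
  f: {w,x,y,z}
  w: {f,x,y,z}
  x: {f,w,y,z}
  y: {f,w,x}
  z: {f,w,x}

Colouring:
  {f,w,x,y} pairwise interfere (4-clique) ⇒ χ ≥ 4
  assign f→R0 w→R1 x→R2 y→R3 z→R3 — no edge inside a register ⇒ χ ≤ 4
  χ = 4

Answer: 4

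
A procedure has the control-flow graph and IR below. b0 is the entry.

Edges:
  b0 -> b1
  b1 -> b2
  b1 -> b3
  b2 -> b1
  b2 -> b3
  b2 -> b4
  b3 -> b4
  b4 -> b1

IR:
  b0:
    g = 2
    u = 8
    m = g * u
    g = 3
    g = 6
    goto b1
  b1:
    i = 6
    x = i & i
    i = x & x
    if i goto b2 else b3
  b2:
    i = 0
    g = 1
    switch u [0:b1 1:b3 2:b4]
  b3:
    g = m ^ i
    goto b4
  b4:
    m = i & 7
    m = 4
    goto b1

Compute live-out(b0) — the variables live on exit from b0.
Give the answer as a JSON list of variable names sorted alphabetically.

Answer: ["m", "u"]

Derivation:
Block summaries:
  b0: def={g,m,u} ue=∅
  b1: def={i,x} ue=∅
  b2: def={g,i} ue={u}
  b3: def={g} ue={i,m}
  b4: def={m} ue={i}

Liveness:
  live b0: ∅→{m,u}
  live b1: {m,u}→{i,m,u}
  live b2: {m,u}→{i,m,u}
  live b3: {i,m,u}→{i,u}
  live b4: {i,u}→{m,u}

live-out(b0) = ["m", "u"]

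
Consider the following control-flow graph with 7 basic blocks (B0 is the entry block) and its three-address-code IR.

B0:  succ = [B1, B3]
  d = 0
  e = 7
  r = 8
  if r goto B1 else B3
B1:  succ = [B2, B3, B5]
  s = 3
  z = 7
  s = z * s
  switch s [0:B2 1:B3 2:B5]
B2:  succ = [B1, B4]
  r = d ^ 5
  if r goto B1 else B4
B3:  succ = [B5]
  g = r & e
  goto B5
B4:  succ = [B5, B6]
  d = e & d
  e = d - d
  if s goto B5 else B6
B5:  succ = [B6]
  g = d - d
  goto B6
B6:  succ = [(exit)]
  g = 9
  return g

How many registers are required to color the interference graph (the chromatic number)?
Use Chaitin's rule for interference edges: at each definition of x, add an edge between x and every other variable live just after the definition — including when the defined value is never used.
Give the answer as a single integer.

Answer: 5

Analysis:
Block summaries:
  B0: def={d,e,r} ue=∅
  B1: def={s,z} ue=∅
  B2: def={r} ue={d}
  B3: def={g} ue={e,r}
  B4: def={d,e} ue={d,e,s}
  B5: def={g} ue={d}
  B6: def={g} ue=∅

Backward fixpoint:
  B0: in=∅ out={d,e,r}
  B1: in={d,e,r} out={d,e,r,s}
  B2: in={d,e,s} out={d,e,r,s}
  B3: in={d,e,r} out={d}
  B4: in={d,e,s} out={d}
  B5: in={d} out=∅
  B6: in=∅ out=∅

Interference:
  d↔{e,g,r,s,z}
  e↔{d,r,s,z}
  g↔{d}
  r↔{d,e,s,z}
  s↔{d,e,r,z}
  z↔{d,e,r,s}

Chromatic number:
  {d,e,r,s,z} pairwise interfere (5-clique) ⇒ χ ≥ 5
  5-colouring: r0={d}  r1={e,g}  r2={r}  r3={s}  r4={z}
  χ = 5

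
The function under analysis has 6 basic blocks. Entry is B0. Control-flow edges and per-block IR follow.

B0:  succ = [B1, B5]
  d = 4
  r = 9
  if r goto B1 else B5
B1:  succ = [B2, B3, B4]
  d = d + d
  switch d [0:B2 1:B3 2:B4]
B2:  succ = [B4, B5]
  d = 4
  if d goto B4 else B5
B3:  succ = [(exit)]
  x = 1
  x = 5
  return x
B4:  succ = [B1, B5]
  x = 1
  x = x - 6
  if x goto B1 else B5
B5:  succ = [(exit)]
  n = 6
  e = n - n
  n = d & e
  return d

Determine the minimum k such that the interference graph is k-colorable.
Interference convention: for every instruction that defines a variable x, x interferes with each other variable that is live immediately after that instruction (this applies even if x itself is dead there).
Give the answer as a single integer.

Block summaries:
  B0: def={d,r} ue=∅
  B1: def={d} ue={d}
  B2: def={d} ue=∅
  B3: def={x} ue=∅
  B4: def={x} ue=∅
  B5: def={e,n} ue={d}

Backward fixpoint:
  live B0: ∅→{d}
  live B1: {d}→{d}
  live B2: ∅→{d}
  live B3: ∅→∅
  live B4: {d}→{d}
  live B5: {d}→∅

Interference:
  d — {e,n,r,x}
  e — {d}
  n — {d}
  r — {d}
  x — {d}

Registers:
  {d,e} pairwise interfere (2-clique) ⇒ χ ≥ 2
  assign d→R0 e→R1 n→R1 r→R1 x→R1 — no edge inside a register ⇒ χ ≤ 2
  χ = 2

Answer: 2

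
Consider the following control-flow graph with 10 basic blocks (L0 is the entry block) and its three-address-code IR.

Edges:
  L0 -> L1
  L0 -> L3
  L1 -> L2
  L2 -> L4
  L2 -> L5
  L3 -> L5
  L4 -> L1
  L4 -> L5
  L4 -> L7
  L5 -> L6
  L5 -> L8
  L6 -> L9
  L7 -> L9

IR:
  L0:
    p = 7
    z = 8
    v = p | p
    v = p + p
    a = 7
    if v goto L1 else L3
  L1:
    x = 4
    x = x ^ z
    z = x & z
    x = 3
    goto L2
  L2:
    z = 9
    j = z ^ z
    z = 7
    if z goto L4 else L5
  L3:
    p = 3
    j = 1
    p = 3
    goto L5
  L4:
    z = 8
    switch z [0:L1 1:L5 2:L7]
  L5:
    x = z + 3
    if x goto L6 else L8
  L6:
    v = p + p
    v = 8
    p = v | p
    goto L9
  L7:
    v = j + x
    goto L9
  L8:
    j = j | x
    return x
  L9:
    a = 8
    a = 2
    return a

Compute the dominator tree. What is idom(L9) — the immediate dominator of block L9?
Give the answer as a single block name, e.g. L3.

Answer: L0

Working:
idom tree: L1←L0 L2←L1 L3←L0 L4←L2 L5←L0 L6←L5 L7←L4 L8←L5 L9←L0
Dom∩ at merges:
  L1: preds {L0,L4}: {L0} ∩ {L0,L1,L2,L4} = {L0}; idom=L0
  L5: preds {L2,L3,L4}: {L0,L1,L2} ∩ {L0,L3} ∩ {L0,L1,L2,L4} = {L0}; idom=L0
  L9: preds {L6,L7}: {L0,L5,L6} ∩ {L0,L1,L2,L4,L7} = {L0}; idom=L0

idom(L9) = L0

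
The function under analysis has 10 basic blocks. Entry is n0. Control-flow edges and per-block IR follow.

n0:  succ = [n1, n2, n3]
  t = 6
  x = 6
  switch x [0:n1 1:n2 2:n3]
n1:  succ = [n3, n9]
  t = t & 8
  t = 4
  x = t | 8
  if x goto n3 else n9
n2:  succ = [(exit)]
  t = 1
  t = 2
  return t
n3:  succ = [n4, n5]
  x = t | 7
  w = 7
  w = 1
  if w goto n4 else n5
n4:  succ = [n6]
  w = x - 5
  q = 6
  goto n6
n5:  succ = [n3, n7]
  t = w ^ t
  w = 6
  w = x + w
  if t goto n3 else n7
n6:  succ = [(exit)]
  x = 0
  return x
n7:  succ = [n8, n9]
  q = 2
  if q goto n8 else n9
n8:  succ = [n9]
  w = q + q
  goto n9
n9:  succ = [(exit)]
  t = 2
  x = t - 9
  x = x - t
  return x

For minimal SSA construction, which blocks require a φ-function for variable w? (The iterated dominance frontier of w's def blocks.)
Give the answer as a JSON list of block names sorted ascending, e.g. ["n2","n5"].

Answer: ["n3", "n9"]

Analysis:
idom tree: n1←n0 n2←n0 n3←n0 n4←n3 n5←n3 n6←n4 n7←n5 n8←n7 n9←n0
Dom∩ at merges:
  n3: preds {n0,n1,n5}: {n0} ∩ {n0,n1} ∩ {n0,n3,n5} = {n0}; idom=n0
  n9: preds {n1,n7,n8}: {n0,n1} ∩ {n0,n3,n5,n7} ∩ {n0,n3,n5,n7,n8} = {n0}; idom=n0

DF walk-up:
  n3←n0: walk · to n0
  n3←n1: walk n1 to n0
  n3←n5: walk n5→n3 to n0
  n9←n1: walk n1 to n0
  n9←n7: walk n7→n5→n3 to n0
  n9←n8: walk n8→n7→n5→n3 to n0
  DF(n0)=∅
  DF(n1)={n3,n9}
  DF(n2)=∅
  DF(n3)={n3,n9}
  DF(n4)=∅
  DF(n5)={n3,n9}
  DF(n6)=∅
  DF(n7)={n9}
  DF(n8)={n9}
  DF(n9)=∅

φ for w: defs {n3,n4,n5,n8}
  DF⁺ = {n3,n9}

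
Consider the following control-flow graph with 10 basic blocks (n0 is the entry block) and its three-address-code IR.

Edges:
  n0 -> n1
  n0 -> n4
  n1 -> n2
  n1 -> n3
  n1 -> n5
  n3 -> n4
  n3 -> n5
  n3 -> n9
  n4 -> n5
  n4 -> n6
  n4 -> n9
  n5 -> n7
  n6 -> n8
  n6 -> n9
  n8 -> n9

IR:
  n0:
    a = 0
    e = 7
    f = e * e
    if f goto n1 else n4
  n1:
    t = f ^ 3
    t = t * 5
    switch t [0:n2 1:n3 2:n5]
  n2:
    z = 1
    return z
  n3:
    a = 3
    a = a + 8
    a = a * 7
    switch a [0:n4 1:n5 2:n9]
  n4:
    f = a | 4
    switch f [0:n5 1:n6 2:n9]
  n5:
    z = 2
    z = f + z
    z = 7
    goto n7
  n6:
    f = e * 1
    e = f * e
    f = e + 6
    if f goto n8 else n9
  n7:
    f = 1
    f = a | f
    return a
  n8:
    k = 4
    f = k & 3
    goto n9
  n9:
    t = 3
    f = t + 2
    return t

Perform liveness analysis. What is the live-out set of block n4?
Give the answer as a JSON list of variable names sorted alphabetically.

Answer: ["a", "e", "f"]

Analysis:
def/use:
  n0 def {a,e,f} use ∅
  n1 def {t} use {f}
  n2 def {z} use ∅
  n3 def {a} use ∅
  n4 def {f} use {a}
  n5 def {z} use {f}
  n6 def {e,f} use {e}
  n7 def {f} use {a}
  n8 def {f,k} use ∅
  n9 def {f,t} use ∅

Backward fixpoint:
  n0 li=∅ lo={a,e,f}
  n1 li={a,e,f} lo={a,e,f}
  n2 li=∅ lo=∅
  n3 li={e,f} lo={a,e,f}
  n4 li={a,e} lo={a,e,f}
  n5 li={a,f} lo={a}
  n6 li={e} lo=∅
  n7 li={a} lo=∅
  n8 li=∅ lo=∅
  n9 li=∅ lo=∅

live-out(n4) = ["a", "e", "f"]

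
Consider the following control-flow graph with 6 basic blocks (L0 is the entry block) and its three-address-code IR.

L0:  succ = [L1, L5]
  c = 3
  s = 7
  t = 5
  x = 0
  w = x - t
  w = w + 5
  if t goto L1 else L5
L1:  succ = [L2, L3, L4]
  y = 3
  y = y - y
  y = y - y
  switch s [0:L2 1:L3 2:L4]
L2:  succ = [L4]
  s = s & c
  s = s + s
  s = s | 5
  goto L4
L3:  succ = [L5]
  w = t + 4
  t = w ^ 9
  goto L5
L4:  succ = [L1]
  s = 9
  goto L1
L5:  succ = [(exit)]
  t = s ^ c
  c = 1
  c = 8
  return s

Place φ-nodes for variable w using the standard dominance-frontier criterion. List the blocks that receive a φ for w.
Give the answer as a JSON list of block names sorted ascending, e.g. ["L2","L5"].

idom tree: L1←L0 L2←L1 L3←L1 L4←L1 L5←L0
Join-block Dom:
  L1: preds {L0,L4}: {L0} ∩ {L0,L1,L4} = {L0}; idom=L0
  L4: preds {L1,L2}: {L0,L1} ∩ {L0,L1,L2} = {L0,L1}; idom=L1
  L5: preds {L0,L3}: {L0} ∩ {L0,L1,L3} = {L0}; idom=L0

DF walk-up:
  join L1 pred L0: · stop@L0
  join L1 pred L4: L4→L1 stop@L0
  join L4 pred L1: · stop@L1
  join L4 pred L2: L2 stop@L1
  join L5 pred L0: · stop@L0
  join L5 pred L3: L3→L1 stop@L0
  L0: DF=∅
  L1: DF={L1,L5}
  L2: DF={L4}
  L3: DF={L5}
  L4: DF={L1}
  L5: DF=∅

φ for w: defs {L0,L3}
  DF⁺ = {L5}

Answer: ["L5"]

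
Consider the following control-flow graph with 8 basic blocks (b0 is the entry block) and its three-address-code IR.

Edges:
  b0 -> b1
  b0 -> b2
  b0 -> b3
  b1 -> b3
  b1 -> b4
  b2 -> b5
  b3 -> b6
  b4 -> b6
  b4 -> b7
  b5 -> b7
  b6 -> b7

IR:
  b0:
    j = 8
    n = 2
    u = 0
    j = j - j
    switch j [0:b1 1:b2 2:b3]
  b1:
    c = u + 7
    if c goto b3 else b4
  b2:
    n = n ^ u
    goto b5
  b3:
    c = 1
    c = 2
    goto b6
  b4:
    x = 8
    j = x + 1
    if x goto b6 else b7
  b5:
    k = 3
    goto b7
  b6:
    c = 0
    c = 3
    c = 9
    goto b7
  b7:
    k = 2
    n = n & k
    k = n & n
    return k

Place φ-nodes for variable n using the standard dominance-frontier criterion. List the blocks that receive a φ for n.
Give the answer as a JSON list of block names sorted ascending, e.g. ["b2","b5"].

idom tree: b1←b0 b2←b0 b3←b0 b4←b1 b5←b2 b6←b0 b7←b0
Dom at joins:
  b3: preds {b0,b1}: {b0} ∩ {b0,b1} = {b0}; idom=b0
  b6: preds {b3,b4}: {b0,b3} ∩ {b0,b1,b4} = {b0}; idom=b0
  b7: preds {b4,b5,b6}: {b0,b1,b4} ∩ {b0,b2,b5} ∩ {b0,b6} = {b0}; idom=b0

Frontier:
  join b3 pred b0: · stop@b0
  join b3 pred b1: b1 stop@b0
  join b6 pred b3: b3 stop@b0
  join b6 pred b4: b4→b1 stop@b0
  join b7 pred b4: b4→b1 stop@b0
  join b7 pred b5: b5→b2 stop@b0
  join b7 pred b6: b6 stop@b0
  b0: DF=∅
  b1: DF={b3,b6,b7}
  b2: DF={b7}
  b3: DF={b6}
  b4: DF={b6,b7}
  b5: DF={b7}
  b6: DF={b7}
  b7: DF=∅

φ for n: defs {b0,b2,b7}
  DF⁺ = {b7}

Answer: ["b7"]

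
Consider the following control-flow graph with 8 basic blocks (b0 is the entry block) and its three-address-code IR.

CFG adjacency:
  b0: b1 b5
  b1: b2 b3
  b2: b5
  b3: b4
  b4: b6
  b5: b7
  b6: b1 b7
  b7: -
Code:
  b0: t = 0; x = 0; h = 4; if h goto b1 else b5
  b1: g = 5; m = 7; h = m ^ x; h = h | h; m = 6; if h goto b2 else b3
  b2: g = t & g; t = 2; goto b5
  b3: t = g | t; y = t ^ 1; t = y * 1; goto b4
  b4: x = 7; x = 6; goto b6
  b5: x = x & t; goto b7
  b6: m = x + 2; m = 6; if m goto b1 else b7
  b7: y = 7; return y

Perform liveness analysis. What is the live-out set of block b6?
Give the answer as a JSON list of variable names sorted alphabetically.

Answer: ["t", "x"]

Working:
def/use:
  b0: def={h,t,x} ue=∅
  b1: def={g,h,m} ue={x}
  b2: def={g,t} ue={g,t}
  b3: def={t,y} ue={g,t}
  b4: def={x} ue=∅
  b5: def={x} ue={t,x}
  b6: def={m} ue={x}
  b7: def={y} ue=∅

Backward fixpoint:
  b0: in=∅ out={t,x}
  b1: in={t,x} out={g,t,x}
  b2: in={g,t,x} out={t,x}
  b3: in={g,t} out={t}
  b4: in={t} out={t,x}
  b5: in={t,x} out=∅
  b6: in={t,x} out={t,x}
  b7: in=∅ out=∅

live-out(b6) = ["t", "x"]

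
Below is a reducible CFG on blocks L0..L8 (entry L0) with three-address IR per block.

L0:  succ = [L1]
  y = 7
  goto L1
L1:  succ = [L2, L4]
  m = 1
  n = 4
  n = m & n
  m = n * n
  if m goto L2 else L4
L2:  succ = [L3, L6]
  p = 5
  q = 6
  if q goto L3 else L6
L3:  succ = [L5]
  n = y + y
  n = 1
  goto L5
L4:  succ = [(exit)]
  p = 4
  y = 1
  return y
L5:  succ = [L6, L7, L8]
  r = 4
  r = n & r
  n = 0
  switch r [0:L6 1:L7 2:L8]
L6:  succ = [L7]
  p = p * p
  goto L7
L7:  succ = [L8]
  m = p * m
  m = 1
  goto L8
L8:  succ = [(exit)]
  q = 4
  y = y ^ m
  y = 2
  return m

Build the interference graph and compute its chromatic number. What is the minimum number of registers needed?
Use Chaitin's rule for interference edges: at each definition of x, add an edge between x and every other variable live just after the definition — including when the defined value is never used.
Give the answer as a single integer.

Answer: 5

Derivation:
Per-block:
  L0: def={y} ue=∅
  L1: def={m,n} ue=∅
  L2: def={p,q} ue=∅
  L3: def={n} ue={y}
  L4: def={p,y} ue=∅
  L5: def={n,r} ue={n}
  L6: def={p} ue={p}
  L7: def={m} ue={m,p}
  L8: def={q,y} ue={m,y}

Backward fixpoint:
  L0 li=∅ lo={y}
  L1 li={y} lo={m,y}
  L2 li={m,y} lo={m,p,y}
  L3 li={m,p,y} lo={m,n,p,y}
  L4 li=∅ lo=∅
  L5 li={m,n,p,y} lo={m,p,y}
  L6 li={m,p,y} lo={m,p,y}
  L7 li={m,p,y} lo={m,y}
  L8 li={m,y} lo=∅

Conflict graph:
  m — {n,p,q,r,y}
  n — {m,p,r,y}
  p — {m,n,q,r,y}
  q — {m,p,y}
  r — {m,n,p,y}
  y — {m,n,p,q,r}

Chromatic number:
  {m,n,p,r,y} pairwise interfere (5-clique) ⇒ χ ≥ 5
  assign m→c0 n→c3 p→c1 q→c3 r→c4 y→c2 — no edge inside a register ⇒ χ ≤ 5
  χ = 5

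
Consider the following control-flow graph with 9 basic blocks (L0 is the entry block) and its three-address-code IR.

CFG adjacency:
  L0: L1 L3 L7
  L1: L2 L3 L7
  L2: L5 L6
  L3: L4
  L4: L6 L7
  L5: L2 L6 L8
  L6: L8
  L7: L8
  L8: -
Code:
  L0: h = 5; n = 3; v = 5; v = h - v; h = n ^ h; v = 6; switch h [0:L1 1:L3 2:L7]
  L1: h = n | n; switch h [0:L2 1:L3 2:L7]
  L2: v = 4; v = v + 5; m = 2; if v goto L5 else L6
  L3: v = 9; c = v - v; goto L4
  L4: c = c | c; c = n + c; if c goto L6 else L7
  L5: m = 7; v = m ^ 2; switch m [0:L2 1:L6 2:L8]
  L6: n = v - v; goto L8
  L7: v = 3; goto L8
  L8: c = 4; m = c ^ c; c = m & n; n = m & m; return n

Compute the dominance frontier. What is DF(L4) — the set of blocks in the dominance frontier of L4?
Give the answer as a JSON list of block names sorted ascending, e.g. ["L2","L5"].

idom tree: L1←L0 L2←L1 L3←L0 L4←L3 L5←L2 L6←L0 L7←L0 L8←L0
Join-block Dom:
  L2: preds {L1,L5}: {L0,L1} ∩ {L0,L1,L2,L5} = {L0,L1}; idom=L1
  L3: preds {L0,L1}: {L0} ∩ {L0,L1} = {L0}; idom=L0
  L6: preds {L2,L4,L5}: {L0,L1,L2} ∩ {L0,L3,L4} ∩ {L0,L1,L2,L5} = {L0}; idom=L0
  L7: preds {L0,L1,L4}: {L0} ∩ {L0,L1} ∩ {L0,L3,L4} = {L0}; idom=L0
  L8: preds {L5,L6,L7}: {L0,L1,L2,L5} ∩ {L0,L6} ∩ {L0,L7} = {L0}; idom=L0

DF derivation:
  join L2 pred L1: · stop@L1
  join L2 pred L5: L5→L2 stop@L1
  join L3 pred L0: · stop@L0
  join L3 pred L1: L1 stop@L0
  join L6 pred L2: L2→L1 stop@L0
  join L6 pred L4: L4→L3 stop@L0
  join L6 pred L5: L5→L2→L1 stop@L0
  join L7 pred L0: · stop@L0
  join L7 pred L1: L1 stop@L0
  join L7 pred L4: L4→L3 stop@L0
  join L8 pred L5: L5→L2→L1 stop@L0
  join L8 pred L6: L6 stop@L0
  join L8 pred L7: L7 stop@L0
  DF(L0)=∅
  DF(L1)={L3,L6,L7,L8}
  DF(L2)={L2,L6,L8}
  DF(L3)={L6,L7}
  DF(L4)={L6,L7}
  DF(L5)={L2,L6,L8}
  DF(L6)={L8}
  DF(L7)={L8}
  DF(L8)=∅

DF(L4) = ["L6", "L7"]

Answer: ["L6", "L7"]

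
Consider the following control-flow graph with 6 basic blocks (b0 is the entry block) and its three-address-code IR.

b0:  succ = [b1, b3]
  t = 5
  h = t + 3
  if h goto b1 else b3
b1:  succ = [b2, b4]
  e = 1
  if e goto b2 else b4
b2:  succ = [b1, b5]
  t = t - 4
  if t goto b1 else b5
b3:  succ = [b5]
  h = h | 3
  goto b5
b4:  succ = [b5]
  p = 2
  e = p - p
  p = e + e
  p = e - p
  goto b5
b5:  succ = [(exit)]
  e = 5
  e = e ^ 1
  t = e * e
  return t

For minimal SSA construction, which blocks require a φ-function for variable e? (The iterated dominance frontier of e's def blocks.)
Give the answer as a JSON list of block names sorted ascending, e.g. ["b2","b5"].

Answer: ["b1", "b5"]

Working:
idom tree: b1←b0 b2←b1 b3←b0 b4←b1 b5←b0
Dom at joins:
  b1: preds {b0,b2}: {b0} ∩ {b0,b1,b2} = {b0}; idom=b0
  b5: preds {b2,b3,b4}: {b0,b1,b2} ∩ {b0,b3} ∩ {b0,b1,b4} = {b0}; idom=b0

DF walk-up:
  join b1 pred b0: · stop@b0
  join b1 pred b2: b2→b1 stop@b0
  join b5 pred b2: b2→b1 stop@b0
  join b5 pred b3: b3 stop@b0
  join b5 pred b4: b4→b1 stop@b0
  DF(b0)=∅
  DF(b1)={b1,b5}
  DF(b2)={b1,b5}
  DF(b3)={b5}
  DF(b4)={b5}
  DF(b5)=∅

φ for e: defs {b1,b4,b5}
  DF⁺ = {b1,b5}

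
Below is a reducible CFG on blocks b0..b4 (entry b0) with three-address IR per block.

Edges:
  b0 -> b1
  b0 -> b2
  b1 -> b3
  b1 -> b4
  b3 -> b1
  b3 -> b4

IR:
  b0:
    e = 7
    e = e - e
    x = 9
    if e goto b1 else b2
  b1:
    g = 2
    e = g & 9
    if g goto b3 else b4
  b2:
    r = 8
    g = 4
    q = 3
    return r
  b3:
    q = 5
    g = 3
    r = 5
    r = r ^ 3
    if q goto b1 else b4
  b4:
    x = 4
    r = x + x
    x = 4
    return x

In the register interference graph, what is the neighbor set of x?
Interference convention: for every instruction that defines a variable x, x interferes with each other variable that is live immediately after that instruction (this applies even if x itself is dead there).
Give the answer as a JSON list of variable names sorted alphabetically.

Answer: ["e"]

Working:
Per-block:
  b0 def {e,x} use ∅
  b1 def {e,g} use ∅
  b2 def {g,q,r} use ∅
  b3 def {g,q,r} use ∅
  b4 def {r,x} use ∅

Backward fixpoint:
  b0 li=∅ lo=∅
  b1 li=∅ lo=∅
  b2 li=∅ lo=∅
  b3 li=∅ lo=∅
  b4 li=∅ lo=∅

Interfere edges:
  e: {g,x}
  g: {e,q,r}
  q: {g,r}
  r: {g,q}
  x: {e}

N(x) = ["e"]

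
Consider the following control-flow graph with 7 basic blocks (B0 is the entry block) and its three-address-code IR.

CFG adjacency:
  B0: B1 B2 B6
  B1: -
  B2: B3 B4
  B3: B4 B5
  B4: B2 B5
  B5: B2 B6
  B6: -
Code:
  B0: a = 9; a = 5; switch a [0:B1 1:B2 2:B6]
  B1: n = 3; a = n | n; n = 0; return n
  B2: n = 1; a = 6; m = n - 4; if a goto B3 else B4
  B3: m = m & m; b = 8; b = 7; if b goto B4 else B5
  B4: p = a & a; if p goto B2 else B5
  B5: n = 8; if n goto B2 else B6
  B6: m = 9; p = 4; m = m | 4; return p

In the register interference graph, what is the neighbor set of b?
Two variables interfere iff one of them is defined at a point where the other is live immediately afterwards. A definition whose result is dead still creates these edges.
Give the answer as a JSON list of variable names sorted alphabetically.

Answer: ["a"]

Analysis:
Per-block:
  B0: {a} / ∅
  B1: {a,n} / ∅
  B2: {a,m,n} / ∅
  B3: {b,m} / {m}
  B4: {p} / {a}
  B5: {n} / ∅
  B6: {m,p} / ∅

Liveness:
  live B0: ∅→∅
  live B1: ∅→∅
  live B2: ∅→{a,m}
  live B3: {a,m}→{a}
  live B4: {a}→∅
  live B5: ∅→∅
  live B6: ∅→∅

Conflict graph:
  a↔{b,m,n}
  b↔{a}
  m↔{a,p}
  n↔{a}
  p↔{m}

N(b) = ["a"]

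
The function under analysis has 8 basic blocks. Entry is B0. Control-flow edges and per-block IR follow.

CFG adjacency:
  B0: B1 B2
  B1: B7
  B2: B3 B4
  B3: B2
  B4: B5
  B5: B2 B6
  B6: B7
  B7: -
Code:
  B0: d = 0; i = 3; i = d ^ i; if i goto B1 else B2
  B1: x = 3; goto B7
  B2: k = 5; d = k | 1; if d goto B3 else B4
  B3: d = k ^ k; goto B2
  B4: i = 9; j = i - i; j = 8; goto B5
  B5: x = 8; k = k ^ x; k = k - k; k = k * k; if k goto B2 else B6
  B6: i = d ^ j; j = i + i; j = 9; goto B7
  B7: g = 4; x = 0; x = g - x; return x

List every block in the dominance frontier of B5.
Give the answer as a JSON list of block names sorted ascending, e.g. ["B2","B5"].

idom tree: B1←B0 B2←B0 B3←B2 B4←B2 B5←B4 B6←B5 B7←B0
Dom at joins:
  B2: preds {B0,B3,B5}: {B0} ∩ {B0,B2,B3} ∩ {B0,B2,B4,B5} = {B0}; idom=B0
  B7: preds {B1,B6}: {B0,B1} ∩ {B0,B2,B4,B5,B6} = {B0}; idom=B0

DF walk-up:
  join B2 pred B0: · stop@B0
  join B2 pred B3: B3→B2 stop@B0
  join B2 pred B5: B5→B4→B2 stop@B0
  join B7 pred B1: B1 stop@B0
  join B7 pred B6: B6→B5→B4→B2 stop@B0
  DF(B0)=∅
  DF(B1)={B7}
  DF(B2)={B2,B7}
  DF(B3)={B2}
  DF(B4)={B2,B7}
  DF(B5)={B2,B7}
  DF(B6)={B7}
  DF(B7)=∅

DF(B5) = ["B2", "B7"]

Answer: ["B2", "B7"]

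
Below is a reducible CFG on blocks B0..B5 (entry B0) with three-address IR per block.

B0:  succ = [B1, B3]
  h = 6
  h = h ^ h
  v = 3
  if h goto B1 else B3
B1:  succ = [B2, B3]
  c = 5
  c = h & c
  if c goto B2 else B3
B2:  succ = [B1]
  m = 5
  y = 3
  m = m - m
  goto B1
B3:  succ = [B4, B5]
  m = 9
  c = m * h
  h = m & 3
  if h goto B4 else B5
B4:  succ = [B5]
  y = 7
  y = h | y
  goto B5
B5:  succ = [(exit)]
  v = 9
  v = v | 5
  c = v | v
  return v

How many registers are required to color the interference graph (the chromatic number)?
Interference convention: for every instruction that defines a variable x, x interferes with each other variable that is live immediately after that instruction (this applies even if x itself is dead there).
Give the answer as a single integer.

Answer: 3

Analysis:
Block summaries:
  B0: {h,v} / ∅
  B1: {c} / {h}
  B2: {m,y} / ∅
  B3: {c,h,m} / {h}
  B4: {y} / {h}
  B5: {c,v} / ∅

Backward fixpoint:
  live B0: ∅→{h}
  live B1: {h}→{h}
  live B2: {h}→{h}
  live B3: {h}→{h}
  live B4: {h}→∅
  live B5: ∅→∅

Conflict graph:
  c: {h,m,v}
  h: {c,m,v,y}
  m: {c,h,y}
  v: {c,h}
  y: {h,m}

Registers:
  {c,h,m} pairwise interfere (3-clique) ⇒ χ ≥ 3
  3-colouring: R0={h}  R1={c,y}  R2={m,v}
  χ = 3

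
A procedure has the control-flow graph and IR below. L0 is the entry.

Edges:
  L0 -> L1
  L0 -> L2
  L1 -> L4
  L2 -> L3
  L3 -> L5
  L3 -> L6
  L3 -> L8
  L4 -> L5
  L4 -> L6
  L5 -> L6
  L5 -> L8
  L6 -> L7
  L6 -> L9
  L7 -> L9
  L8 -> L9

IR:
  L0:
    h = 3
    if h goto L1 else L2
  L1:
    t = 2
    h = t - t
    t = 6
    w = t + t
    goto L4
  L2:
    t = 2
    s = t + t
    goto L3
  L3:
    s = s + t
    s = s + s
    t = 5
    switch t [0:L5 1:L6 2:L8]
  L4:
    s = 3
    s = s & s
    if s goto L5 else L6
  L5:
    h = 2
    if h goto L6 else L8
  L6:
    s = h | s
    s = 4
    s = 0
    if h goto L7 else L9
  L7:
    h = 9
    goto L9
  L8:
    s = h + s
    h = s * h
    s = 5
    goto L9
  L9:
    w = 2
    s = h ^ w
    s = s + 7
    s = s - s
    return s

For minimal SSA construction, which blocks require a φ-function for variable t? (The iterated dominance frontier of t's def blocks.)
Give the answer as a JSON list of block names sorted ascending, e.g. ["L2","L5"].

Answer: ["L5", "L6", "L8", "L9"]

Analysis:
idom tree: L1←L0 L2←L0 L3←L2 L4←L1 L5←L0 L6←L0 L7←L6 L8←L0 L9←L0
Dom∩ at merges:
  L5: preds {L3,L4}: {L0,L2,L3} ∩ {L0,L1,L4} = {L0}; idom=L0
  L6: preds {L3,L4,L5}: {L0,L2,L3} ∩ {L0,L1,L4} ∩ {L0,L5} = {L0}; idom=L0
  L8: preds {L3,L5}: {L0,L2,L3} ∩ {L0,L5} = {L0}; idom=L0
  L9: preds {L6,L7,L8}: {L0,L6} ∩ {L0,L6,L7} ∩ {L0,L8} = {L0}; idom=L0

Frontier:
  join L5 pred L3: L3→L2 stop@L0
  join L5 pred L4: L4→L1 stop@L0
  join L6 pred L3: L3→L2 stop@L0
  join L6 pred L4: L4→L1 stop@L0
  join L6 pred L5: L5 stop@L0
  join L8 pred L3: L3→L2 stop@L0
  join L8 pred L5: L5 stop@L0
  join L9 pred L6: L6 stop@L0
  join L9 pred L7: L7→L6 stop@L0
  join L9 pred L8: L8 stop@L0
  L0: DF=∅
  L1: DF={L5,L6}
  L2: DF={L5,L6,L8}
  L3: DF={L5,L6,L8}
  L4: DF={L5,L6}
  L5: DF={L6,L8}
  L6: DF={L9}
  L7: DF={L9}
  L8: DF={L9}
  L9: DF=∅

φ for t: defs {L1,L2,L3}
  DF⁺ = {L5,L6,L8,L9}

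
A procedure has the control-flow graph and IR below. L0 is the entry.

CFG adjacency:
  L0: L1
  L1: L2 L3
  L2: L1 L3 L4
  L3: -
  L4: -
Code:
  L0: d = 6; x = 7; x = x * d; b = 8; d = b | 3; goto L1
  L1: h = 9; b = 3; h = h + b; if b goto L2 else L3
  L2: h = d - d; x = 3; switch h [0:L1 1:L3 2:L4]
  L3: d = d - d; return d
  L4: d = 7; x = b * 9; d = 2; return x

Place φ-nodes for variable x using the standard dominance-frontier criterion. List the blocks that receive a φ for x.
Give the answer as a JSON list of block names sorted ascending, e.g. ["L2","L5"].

Answer: ["L1", "L3"]

Analysis:
idom tree: L1←L0 L2←L1 L3←L1 L4←L2
Join-block Dom:
  L1: preds {L0,L2}: {L0} ∩ {L0,L1,L2} = {L0}; idom=L0
  L3: preds {L1,L2}: {L0,L1} ∩ {L0,L1,L2} = {L0,L1}; idom=L1

DF derivation:
  join L1 pred L0: · stop@L0
  join L1 pred L2: L2→L1 stop@L0
  join L3 pred L1: · stop@L1
  join L3 pred L2: L2 stop@L1
  L0: DF=∅
  L1: DF={L1}
  L2: DF={L1,L3}
  L3: DF=∅
  L4: DF=∅

φ for x: defs {L0,L2,L4}
  DF⁺ = {L1,L3}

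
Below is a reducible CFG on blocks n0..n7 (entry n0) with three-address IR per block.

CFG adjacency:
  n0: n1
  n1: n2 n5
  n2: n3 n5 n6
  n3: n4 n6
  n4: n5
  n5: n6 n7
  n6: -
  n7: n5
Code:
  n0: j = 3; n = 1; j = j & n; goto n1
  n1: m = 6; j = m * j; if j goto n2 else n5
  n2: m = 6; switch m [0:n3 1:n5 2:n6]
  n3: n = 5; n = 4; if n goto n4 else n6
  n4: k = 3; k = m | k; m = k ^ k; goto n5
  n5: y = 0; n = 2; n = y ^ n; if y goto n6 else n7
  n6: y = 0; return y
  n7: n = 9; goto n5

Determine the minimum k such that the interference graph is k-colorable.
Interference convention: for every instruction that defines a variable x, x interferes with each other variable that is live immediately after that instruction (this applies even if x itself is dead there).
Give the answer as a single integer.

Block summaries:
  n0 def {j,n} use ∅
  n1 def {j,m} use {j}
  n2 def {m} use ∅
  n3 def {n} use ∅
  n4 def {k,m} use {m}
  n5 def {n,y} use ∅
  n6 def {y} use ∅
  n7 def {n} use ∅

Backward fixpoint:
  live n0: ∅→{j}
  live n1: {j}→∅
  live n2: ∅→{m}
  live n3: {m}→{m}
  live n4: {m}→∅
  live n5: ∅→∅
  live n6: ∅→∅
  live n7: ∅→∅

Interference:
  j — {m,n}
  k — {m}
  m — {j,k,n}
  n — {j,m,y}
  y — {n}

Chromatic number:
  {j,m,n} pairwise interfere (3-clique) ⇒ χ ≥ 3
  3-colouring: r0={m,y}  r1={k,n}  r2={j}
  χ = 3

Answer: 3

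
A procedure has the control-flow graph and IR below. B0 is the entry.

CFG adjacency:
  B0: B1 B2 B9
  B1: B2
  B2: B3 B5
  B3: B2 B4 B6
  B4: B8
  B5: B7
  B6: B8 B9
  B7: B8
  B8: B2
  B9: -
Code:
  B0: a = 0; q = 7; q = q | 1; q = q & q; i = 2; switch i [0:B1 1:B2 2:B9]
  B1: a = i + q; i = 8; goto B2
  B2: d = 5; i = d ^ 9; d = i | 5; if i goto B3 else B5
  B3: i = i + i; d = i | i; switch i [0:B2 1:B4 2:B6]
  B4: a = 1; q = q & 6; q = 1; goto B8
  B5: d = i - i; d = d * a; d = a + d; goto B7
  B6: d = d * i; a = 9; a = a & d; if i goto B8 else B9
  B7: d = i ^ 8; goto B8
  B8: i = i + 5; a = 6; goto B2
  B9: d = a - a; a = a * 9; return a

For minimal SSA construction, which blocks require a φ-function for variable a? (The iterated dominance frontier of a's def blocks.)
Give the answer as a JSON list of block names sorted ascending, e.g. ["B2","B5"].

Answer: ["B2", "B8", "B9"]

Derivation:
idom tree: B1←B0 B2←B0 B3←B2 B4←B3 B5←B2 B6←B3 B7←B5 B8←B2 B9←B0
Dom at joins:
  B2: preds {B0,B1,B3,B8}: {B0} ∩ {B0,B1} ∩ {B0,B2,B3} ∩ {B0,B2,B8} = {B0}; idom=B0
  B8: preds {B4,B6,B7}: {B0,B2,B3,B4} ∩ {B0,B2,B3,B6} ∩ {B0,B2,B5,B7} = {B0,B2}; idom=B2
  B9: preds {B0,B6}: {B0} ∩ {B0,B2,B3,B6} = {B0}; idom=B0

Frontier:
  B2←B0: walk · to B0
  B2←B1: walk B1 to B0
  B2←B3: walk B3→B2 to B0
  B2←B8: walk B8→B2 to B0
  B8←B4: walk B4→B3 to B2
  B8←B6: walk B6→B3 to B2
  B8←B7: walk B7→B5 to B2
  B9←B0: walk · to B0
  B9←B6: walk B6→B3→B2 to B0
  B0: DF=∅
  B1: DF={B2}
  B2: DF={B2,B9}
  B3: DF={B2,B8,B9}
  B4: DF={B8}
  B5: DF={B8}
  B6: DF={B8,B9}
  B7: DF={B8}
  B8: DF={B2}
  B9: DF=∅

φ for a: defs {B0,B1,B4,B6,B8,B9}
  DF⁺ = {B2,B8,B9}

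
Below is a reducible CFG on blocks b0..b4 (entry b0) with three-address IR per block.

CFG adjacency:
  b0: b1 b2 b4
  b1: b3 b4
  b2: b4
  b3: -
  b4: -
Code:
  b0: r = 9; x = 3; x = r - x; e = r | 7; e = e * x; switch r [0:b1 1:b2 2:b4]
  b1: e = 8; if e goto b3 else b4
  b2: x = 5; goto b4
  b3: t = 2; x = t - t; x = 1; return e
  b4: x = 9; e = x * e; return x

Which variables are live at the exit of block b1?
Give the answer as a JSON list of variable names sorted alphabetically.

Block summaries:
  b0: def={e,r,x} ue=∅
  b1: def={e} ue=∅
  b2: def={x} ue=∅
  b3: def={t,x} ue={e}
  b4: def={e,x} ue={e}

Liveness:
  b0 li=∅ lo={e}
  b1 li=∅ lo={e}
  b2 li={e} lo={e}
  b3 li={e} lo=∅
  b4 li={e} lo=∅

live-out(b1) = ["e"]

Answer: ["e"]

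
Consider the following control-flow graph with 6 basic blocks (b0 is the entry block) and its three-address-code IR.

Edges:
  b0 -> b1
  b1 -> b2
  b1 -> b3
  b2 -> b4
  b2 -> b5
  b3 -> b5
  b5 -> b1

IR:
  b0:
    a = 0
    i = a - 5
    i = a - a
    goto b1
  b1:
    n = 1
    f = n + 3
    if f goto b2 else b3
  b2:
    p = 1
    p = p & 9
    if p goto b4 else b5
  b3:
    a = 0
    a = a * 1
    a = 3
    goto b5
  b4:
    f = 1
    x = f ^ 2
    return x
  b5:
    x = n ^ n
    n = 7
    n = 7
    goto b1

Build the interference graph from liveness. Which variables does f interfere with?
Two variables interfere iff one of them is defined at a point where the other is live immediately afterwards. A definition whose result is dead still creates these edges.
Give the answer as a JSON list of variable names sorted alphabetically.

Per-block:
  b0: {a,i} / ∅
  b1: {f,n} / ∅
  b2: {p} / ∅
  b3: {a} / ∅
  b4: {f,x} / ∅
  b5: {n,x} / {n}

Liveness:
  live b0: ∅→∅
  live b1: ∅→{n}
  live b2: {n}→{n}
  live b3: {n}→{n}
  live b4: ∅→∅
  live b5: {n}→∅

Interfere edges:
  a — {i,n}
  f — {n}
  i — {a}
  n — {a,f,p}
  p — {n}
  x — ∅

N(f) = ["n"]

Answer: ["n"]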